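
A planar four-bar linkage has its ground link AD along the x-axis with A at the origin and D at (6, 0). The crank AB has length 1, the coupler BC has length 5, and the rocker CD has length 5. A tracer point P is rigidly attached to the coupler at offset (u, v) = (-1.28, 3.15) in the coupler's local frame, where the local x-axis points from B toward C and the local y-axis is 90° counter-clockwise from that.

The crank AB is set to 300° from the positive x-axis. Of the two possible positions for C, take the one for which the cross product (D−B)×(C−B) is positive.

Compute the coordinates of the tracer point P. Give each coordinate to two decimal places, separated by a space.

A=(0,0), D=(6.00,0)
B = A + 1.00·(cos300°, sin300°) = (0.5000, -0.8660)
|BD| = 5.5678
circle(B,5.00) ∩ circle(D,5.00): a=2.7839, h=4.1533
  candidates: C₊=(2.6040,3.6697) cross=23.125; C₋=(3.8960,-4.5358) cross=-23.125
  mode + wants cross > 0 → take C=(2.6040,3.6697) (cross=23.125)
ex = (C−B)/|BC| = (0.4208,0.9072); ey = (-0.9072,0.4208)
P = B + -1.28·ex + 3.15·ey = (-2.8962,-0.7017)

-2.90 -0.70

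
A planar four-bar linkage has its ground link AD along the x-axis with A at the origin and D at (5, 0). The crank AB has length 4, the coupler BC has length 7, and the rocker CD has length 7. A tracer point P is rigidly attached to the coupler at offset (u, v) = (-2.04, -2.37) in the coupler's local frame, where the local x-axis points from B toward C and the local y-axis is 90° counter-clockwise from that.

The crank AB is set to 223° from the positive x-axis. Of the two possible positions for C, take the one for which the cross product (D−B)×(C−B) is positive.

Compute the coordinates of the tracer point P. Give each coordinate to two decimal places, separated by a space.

A=(0,0), D=(5.00,0)
B = A + 4.00·(cos223°, sin223°) = (-2.9254, -2.7280)
|BD| = 8.3818
circle(B,7.00) ∩ circle(D,7.00): a=4.1909, h=5.6068
  candidates: C₊=(-0.7875,3.9376) cross=46.995; C₋=(2.8621,-6.6655) cross=-46.995
  mode + wants cross > 0 → take C=(-0.7875,3.9376) (cross=46.995)
ex = (C−B)/|BC| = (0.3054,0.9522); ey = (-0.9522,0.3054)
P = B + -2.04·ex + -2.37·ey = (-1.2917,-5.3943)

-1.29 -5.39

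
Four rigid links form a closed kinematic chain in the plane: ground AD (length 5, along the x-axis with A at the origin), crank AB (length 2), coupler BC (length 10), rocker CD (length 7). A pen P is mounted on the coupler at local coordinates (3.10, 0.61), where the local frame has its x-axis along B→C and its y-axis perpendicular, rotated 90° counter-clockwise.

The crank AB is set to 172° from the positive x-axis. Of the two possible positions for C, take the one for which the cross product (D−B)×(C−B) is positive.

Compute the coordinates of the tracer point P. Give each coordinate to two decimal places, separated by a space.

A=(0,0), D=(5.00,0)
B = A + 2.00·(cos172°, sin172°) = (-1.9805, 0.2783)
|BD| = 6.9861
circle(B,10.00) ∩ circle(D,7.00): a=7.1432, h=6.9982
  candidates: C₊=(5.4358,6.9864) cross=48.890; C₋=(4.8781,-6.9989) cross=-48.890
  mode + wants cross > 0 → take C=(5.4358,6.9864) (cross=48.890)
ex = (C−B)/|BC| = (0.7416,0.6708); ey = (-0.6708,0.7416)
P = B + 3.10·ex + 0.61·ey = (-0.0907,2.8102)

-0.09 2.81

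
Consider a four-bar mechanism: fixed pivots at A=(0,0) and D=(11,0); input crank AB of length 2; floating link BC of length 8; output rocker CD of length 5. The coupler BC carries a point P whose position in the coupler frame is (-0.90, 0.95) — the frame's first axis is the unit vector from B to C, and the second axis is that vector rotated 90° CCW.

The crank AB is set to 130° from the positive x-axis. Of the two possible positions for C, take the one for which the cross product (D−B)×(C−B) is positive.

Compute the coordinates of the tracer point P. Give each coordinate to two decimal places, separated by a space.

-2.29 2.37

A=(0,0), D=(11.00,0)
B = A + 2.00·(cos130°, sin130°) = (-1.2856, 1.5321)
|BD| = 12.3807
circle(B,8.00) ∩ circle(D,5.00): a=7.7654, h=1.9232
  candidates: C₊=(6.6581,2.4795) cross=23.810; C₋=(6.1821,-1.3373) cross=-23.810
  mode + wants cross > 0 → take C=(6.6581,2.4795) (cross=23.810)
ex = (C−B)/|BC| = (0.9930,0.1184); ey = (-0.1184,0.9930)
P = B + -0.90·ex + 0.95·ey = (-2.2918,2.3688)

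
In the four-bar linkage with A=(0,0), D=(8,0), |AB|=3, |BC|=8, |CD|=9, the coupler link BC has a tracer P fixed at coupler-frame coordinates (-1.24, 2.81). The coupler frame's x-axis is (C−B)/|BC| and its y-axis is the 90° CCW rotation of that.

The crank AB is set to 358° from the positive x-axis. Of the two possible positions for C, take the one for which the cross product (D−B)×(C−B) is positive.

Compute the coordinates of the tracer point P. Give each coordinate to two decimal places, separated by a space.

A=(0,0), D=(8.00,0)
B = A + 3.00·(cos358°, sin358°) = (2.9982, -0.1047)
|BD| = 5.0029
circle(B,8.00) ∩ circle(D,9.00): a=0.8025, h=7.9597
  candidates: C₊=(3.6339,7.8700) cross=39.822; C₋=(3.9670,-8.0458) cross=-39.822
  mode + wants cross > 0 → take C=(3.6339,7.8700) (cross=39.822)
ex = (C−B)/|BC| = (0.0795,0.9968); ey = (-0.9968,0.0795)
P = B + -1.24·ex + 2.81·ey = (0.0985,-1.1175)

0.10 -1.12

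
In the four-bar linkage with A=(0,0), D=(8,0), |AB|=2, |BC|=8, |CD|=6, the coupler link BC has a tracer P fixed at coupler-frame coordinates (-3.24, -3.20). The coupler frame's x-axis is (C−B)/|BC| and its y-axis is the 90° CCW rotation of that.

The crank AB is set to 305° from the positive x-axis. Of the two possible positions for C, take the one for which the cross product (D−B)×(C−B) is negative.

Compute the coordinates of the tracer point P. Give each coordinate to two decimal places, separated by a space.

-3.31 -2.56

A=(0,0), D=(8.00,0)
B = A + 2.00·(cos305°, sin305°) = (1.1472, -1.6383)
|BD| = 7.0460
circle(B,8.00) ∩ circle(D,6.00): a=5.5099, h=5.8001
  candidates: C₊=(5.1575,5.2839) cross=40.867; C₋=(7.8547,-5.9982) cross=-40.867
  mode - wants cross < 0 → take C=(7.8547,-5.9982) (cross=-40.867)
ex = (C−B)/|BC| = (0.8384,-0.5450); ey = (0.5450,0.8384)
P = B + -3.24·ex + -3.20·ey = (-3.3134,-2.5555)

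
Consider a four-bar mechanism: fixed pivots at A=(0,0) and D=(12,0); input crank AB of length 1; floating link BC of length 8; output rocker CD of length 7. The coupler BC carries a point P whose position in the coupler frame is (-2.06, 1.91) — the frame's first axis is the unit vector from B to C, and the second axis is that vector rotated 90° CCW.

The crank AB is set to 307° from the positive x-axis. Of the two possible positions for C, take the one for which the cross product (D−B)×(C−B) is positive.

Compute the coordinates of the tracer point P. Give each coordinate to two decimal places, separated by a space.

A=(0,0), D=(12.00,0)
B = A + 1.00·(cos307°, sin307°) = (0.6018, -0.7986)
|BD| = 11.4261
circle(B,8.00) ∩ circle(D,7.00): a=6.3695, h=4.8405
  candidates: C₊=(6.6174,4.4752) cross=55.308; C₋=(7.2940,-5.1821) cross=-55.308
  mode + wants cross > 0 → take C=(6.6174,4.4752) (cross=55.308)
ex = (C−B)/|BC| = (0.7519,0.6592); ey = (-0.6592,0.7519)
P = B + -2.06·ex + 1.91·ey = (-2.2063,-0.7204)

-2.21 -0.72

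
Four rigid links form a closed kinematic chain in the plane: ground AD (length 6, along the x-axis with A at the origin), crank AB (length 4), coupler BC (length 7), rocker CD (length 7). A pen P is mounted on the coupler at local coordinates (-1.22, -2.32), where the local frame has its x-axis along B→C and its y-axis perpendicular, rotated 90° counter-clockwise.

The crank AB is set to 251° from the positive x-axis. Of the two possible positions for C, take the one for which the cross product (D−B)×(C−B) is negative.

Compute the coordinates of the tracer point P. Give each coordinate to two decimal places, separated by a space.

A=(0,0), D=(6.00,0)
B = A + 4.00·(cos251°, sin251°) = (-1.3023, -3.7821)
|BD| = 8.2236
circle(B,7.00) ∩ circle(D,7.00): a=4.1118, h=5.6651
  candidates: C₊=(-0.2565,3.1394) cross=46.587; C₋=(4.9543,-6.9214) cross=-46.587
  mode - wants cross < 0 → take C=(4.9543,-6.9214) (cross=-46.587)
ex = (C−B)/|BC| = (0.8938,-0.4485); ey = (0.4485,0.8938)
P = B + -1.22·ex + -2.32·ey = (-3.4332,-5.3085)

-3.43 -5.31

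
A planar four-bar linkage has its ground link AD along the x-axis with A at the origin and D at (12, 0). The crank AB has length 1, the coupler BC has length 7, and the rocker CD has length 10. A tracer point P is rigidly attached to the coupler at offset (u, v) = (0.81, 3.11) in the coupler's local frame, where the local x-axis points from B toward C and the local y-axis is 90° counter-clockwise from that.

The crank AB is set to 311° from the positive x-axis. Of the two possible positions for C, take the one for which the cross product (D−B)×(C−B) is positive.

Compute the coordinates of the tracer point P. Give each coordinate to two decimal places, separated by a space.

-1.80 1.32

A=(0,0), D=(12.00,0)
B = A + 1.00·(cos311°, sin311°) = (0.6561, -0.7547)
|BD| = 11.3690
circle(B,7.00) ∩ circle(D,10.00): a=3.4416, h=6.0955
  candidates: C₊=(3.6854,5.5558) cross=69.300; C₋=(4.4947,-6.6083) cross=-69.300
  mode + wants cross > 0 → take C=(3.6854,5.5558) (cross=69.300)
ex = (C−B)/|BC| = (0.4328,0.9015); ey = (-0.9015,0.4328)
P = B + 0.81·ex + 3.11·ey = (-1.7971,1.3214)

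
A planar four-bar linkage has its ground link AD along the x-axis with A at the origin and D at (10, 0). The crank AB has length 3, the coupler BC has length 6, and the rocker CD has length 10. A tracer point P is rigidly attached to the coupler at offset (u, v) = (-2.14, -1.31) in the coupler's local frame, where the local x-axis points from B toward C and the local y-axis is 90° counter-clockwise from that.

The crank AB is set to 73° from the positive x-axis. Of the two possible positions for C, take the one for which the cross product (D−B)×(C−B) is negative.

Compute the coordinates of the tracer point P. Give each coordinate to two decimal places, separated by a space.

A=(0,0), D=(10.00,0)
B = A + 3.00·(cos73°, sin73°) = (0.8771, 2.8689)
|BD| = 9.5634
circle(B,6.00) ∩ circle(D,10.00): a=1.4356, h=5.8257
  candidates: C₊=(3.9942,7.9957) cross=55.714; C₋=(0.4989,-3.1192) cross=-55.714
  mode - wants cross < 0 → take C=(0.4989,-3.1192) (cross=-55.714)
ex = (C−B)/|BC| = (-0.0630,-0.9980); ey = (0.9980,-0.0630)
P = B + -2.14·ex + -1.31·ey = (-0.2954,5.0872)

-0.30 5.09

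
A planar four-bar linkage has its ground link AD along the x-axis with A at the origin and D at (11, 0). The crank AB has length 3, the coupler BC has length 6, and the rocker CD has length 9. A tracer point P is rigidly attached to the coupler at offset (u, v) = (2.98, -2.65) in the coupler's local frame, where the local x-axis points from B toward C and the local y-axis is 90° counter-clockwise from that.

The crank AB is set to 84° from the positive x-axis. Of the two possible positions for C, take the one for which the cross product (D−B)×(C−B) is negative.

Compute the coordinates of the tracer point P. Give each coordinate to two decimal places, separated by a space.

A=(0,0), D=(11.00,0)
B = A + 3.00·(cos84°, sin84°) = (0.3136, 2.9836)
|BD| = 11.0951
circle(B,6.00) ∩ circle(D,9.00): a=3.5196, h=4.8592
  candidates: C₊=(5.0103,6.7174) cross=53.914; C₋=(2.3969,-2.6431) cross=-53.914
  mode - wants cross < 0 → take C=(2.3969,-2.6431) (cross=-53.914)
ex = (C−B)/|BC| = (0.3472,-0.9378); ey = (0.9378,0.3472)
P = B + 2.98·ex + -2.65·ey = (-1.1368,-0.7312)

-1.14 -0.73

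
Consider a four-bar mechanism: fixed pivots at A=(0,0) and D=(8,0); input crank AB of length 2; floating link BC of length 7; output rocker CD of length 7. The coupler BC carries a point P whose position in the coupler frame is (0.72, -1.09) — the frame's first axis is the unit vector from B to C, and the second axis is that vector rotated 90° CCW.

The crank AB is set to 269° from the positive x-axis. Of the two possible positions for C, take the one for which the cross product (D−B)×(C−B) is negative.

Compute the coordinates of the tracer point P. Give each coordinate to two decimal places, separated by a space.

A=(0,0), D=(8.00,0)
B = A + 2.00·(cos269°, sin269°) = (-0.0349, -1.9997)
|BD| = 8.2800
circle(B,7.00) ∩ circle(D,7.00): a=4.1400, h=5.6445
  candidates: C₊=(2.6194,4.4776) cross=46.736; C₋=(5.3457,-6.4773) cross=-46.736
  mode - wants cross < 0 → take C=(5.3457,-6.4773) (cross=-46.736)
ex = (C−B)/|BC| = (0.7687,-0.6397); ey = (0.6397,0.7687)
P = B + 0.72·ex + -1.09·ey = (-0.1787,-3.2981)

-0.18 -3.30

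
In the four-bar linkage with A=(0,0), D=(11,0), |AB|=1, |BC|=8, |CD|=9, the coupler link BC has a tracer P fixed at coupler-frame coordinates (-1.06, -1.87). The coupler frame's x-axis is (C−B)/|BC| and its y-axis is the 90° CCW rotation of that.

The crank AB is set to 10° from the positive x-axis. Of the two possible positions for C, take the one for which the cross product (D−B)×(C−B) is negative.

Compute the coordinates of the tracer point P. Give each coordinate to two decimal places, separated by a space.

-1.16 0.14

A=(0,0), D=(11.00,0)
B = A + 1.00·(cos10°, sin10°) = (0.9848, 0.1736)
|BD| = 10.0167
circle(B,8.00) ∩ circle(D,9.00): a=4.1598, h=6.8335
  candidates: C₊=(5.2624,6.9340) cross=68.449; C₋=(5.0255,-6.7309) cross=-68.449
  mode - wants cross < 0 → take C=(5.0255,-6.7309) (cross=-68.449)
ex = (C−B)/|BC| = (0.5051,-0.8631); ey = (0.8631,0.5051)
P = B + -1.06·ex + -1.87·ey = (-1.1645,0.1440)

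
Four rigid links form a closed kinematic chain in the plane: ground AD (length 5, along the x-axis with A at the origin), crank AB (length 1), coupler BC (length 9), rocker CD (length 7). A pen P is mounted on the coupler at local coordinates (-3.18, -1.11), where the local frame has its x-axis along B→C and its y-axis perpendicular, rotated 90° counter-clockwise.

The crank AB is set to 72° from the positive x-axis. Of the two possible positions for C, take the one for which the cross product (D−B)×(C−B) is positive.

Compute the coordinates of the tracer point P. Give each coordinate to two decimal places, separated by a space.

A=(0,0), D=(5.00,0)
B = A + 1.00·(cos72°, sin72°) = (0.3090, 0.9511)
|BD| = 4.7864
circle(B,9.00) ∩ circle(D,7.00): a=5.7360, h=6.9353
  candidates: C₊=(7.3087,6.6083) cross=33.195; C₋=(4.5526,-6.9857) cross=-33.195
  mode + wants cross > 0 → take C=(7.3087,6.6083) (cross=33.195)
ex = (C−B)/|BC| = (0.7777,0.6286); ey = (-0.6286,0.7777)
P = B + -3.18·ex + -1.11·ey = (-1.4665,-1.9111)

-1.47 -1.91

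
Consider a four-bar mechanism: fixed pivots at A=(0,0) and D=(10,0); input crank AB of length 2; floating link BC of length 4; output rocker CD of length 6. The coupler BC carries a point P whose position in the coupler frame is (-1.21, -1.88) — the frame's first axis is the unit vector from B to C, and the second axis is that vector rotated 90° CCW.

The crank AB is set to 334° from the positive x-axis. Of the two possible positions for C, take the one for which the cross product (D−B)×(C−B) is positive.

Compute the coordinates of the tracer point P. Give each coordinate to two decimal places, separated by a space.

2.44 -3.02

A=(0,0), D=(10.00,0)
B = A + 2.00·(cos334°, sin334°) = (1.7976, -0.8767)
|BD| = 8.2491
circle(B,4.00) ∩ circle(D,6.00): a=2.9123, h=2.7420
  candidates: C₊=(4.4020,2.1592) cross=22.619; C₋=(4.9848,-3.2937) cross=-22.619
  mode + wants cross > 0 → take C=(4.4020,2.1592) (cross=22.619)
ex = (C−B)/|BC| = (0.6511,0.7590); ey = (-0.7590,0.6511)
P = B + -1.21·ex + -1.88·ey = (2.4367,-3.0192)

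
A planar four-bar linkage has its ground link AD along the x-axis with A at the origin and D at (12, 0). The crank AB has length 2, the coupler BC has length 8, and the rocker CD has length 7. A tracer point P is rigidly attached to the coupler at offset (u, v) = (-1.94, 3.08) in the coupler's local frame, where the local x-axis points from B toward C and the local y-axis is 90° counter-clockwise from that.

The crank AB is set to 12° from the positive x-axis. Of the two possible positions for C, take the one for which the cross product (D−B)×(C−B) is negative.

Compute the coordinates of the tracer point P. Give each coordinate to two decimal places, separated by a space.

2.84 3.95

A=(0,0), D=(12.00,0)
B = A + 2.00·(cos12°, sin12°) = (1.9563, 0.4158)
|BD| = 10.0523
circle(B,8.00) ∩ circle(D,7.00): a=5.7723, h=5.5391
  candidates: C₊=(7.9527,5.7114) cross=55.680; C₋=(7.4945,-5.3573) cross=-55.680
  mode - wants cross < 0 → take C=(7.4945,-5.3573) (cross=-55.680)
ex = (C−B)/|BC| = (0.6923,-0.7216); ey = (0.7216,0.6923)
P = B + -1.94·ex + 3.08·ey = (2.8359,3.9480)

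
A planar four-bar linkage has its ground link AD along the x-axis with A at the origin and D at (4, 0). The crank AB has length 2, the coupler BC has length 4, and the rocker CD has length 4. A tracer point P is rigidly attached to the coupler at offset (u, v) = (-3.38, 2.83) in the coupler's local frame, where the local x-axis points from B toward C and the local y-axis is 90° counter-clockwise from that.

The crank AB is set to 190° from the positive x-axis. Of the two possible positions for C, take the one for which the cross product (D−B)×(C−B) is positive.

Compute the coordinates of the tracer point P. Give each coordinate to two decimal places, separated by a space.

A=(0,0), D=(4.00,0)
B = A + 2.00·(cos190°, sin190°) = (-1.9696, -0.3473)
|BD| = 5.9797
circle(B,4.00) ∩ circle(D,4.00): a=2.9899, h=2.6572
  candidates: C₊=(0.8609,2.4791) cross=15.889; C₋=(1.1695,-2.8264) cross=-15.889
  mode + wants cross > 0 → take C=(0.8609,2.4791) (cross=15.889)
ex = (C−B)/|BC| = (0.7076,0.7066); ey = (-0.7066,0.7076)
P = B + -3.38·ex + 2.83·ey = (-6.3610,-0.7330)

-6.36 -0.73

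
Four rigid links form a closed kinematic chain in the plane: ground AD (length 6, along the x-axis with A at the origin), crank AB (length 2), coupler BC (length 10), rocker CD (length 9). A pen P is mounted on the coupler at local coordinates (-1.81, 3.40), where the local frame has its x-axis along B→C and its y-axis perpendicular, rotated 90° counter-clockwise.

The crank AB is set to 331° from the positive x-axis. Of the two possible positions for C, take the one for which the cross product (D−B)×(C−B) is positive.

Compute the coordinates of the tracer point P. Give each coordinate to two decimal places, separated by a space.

A=(0,0), D=(6.00,0)
B = A + 2.00·(cos331°, sin331°) = (1.7492, -0.9696)
|BD| = 4.3599
circle(B,10.00) ∩ circle(D,9.00): a=4.3589, h=9.0000
  candidates: C₊=(3.9974,8.7744) cross=39.240; C₋=(8.0005,-8.7748) cross=-39.240
  mode + wants cross > 0 → take C=(3.9974,8.7744) (cross=39.240)
ex = (C−B)/|BC| = (0.2248,0.9744); ey = (-0.9744,0.2248)
P = B + -1.81·ex + 3.40·ey = (-1.9706,-1.9689)

-1.97 -1.97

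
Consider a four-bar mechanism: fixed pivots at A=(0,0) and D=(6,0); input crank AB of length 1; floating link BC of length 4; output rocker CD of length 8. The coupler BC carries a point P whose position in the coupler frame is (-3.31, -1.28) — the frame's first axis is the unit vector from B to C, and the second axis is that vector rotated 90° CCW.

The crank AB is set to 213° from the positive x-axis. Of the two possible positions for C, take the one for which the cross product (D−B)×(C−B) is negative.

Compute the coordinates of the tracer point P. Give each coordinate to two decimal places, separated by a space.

-2.32 2.68

A=(0,0), D=(6.00,0)
B = A + 1.00·(cos213°, sin213°) = (-0.8387, -0.5446)
|BD| = 6.8603
circle(B,4.00) ∩ circle(D,8.00): a=-0.0682, h=3.9994
  candidates: C₊=(-1.2242,3.4367) cross=27.437; C₋=(-0.5892,-4.5368) cross=-27.437
  mode - wants cross < 0 → take C=(-0.5892,-4.5368) (cross=-27.437)
ex = (C−B)/|BC| = (0.0624,-0.9981); ey = (0.9981,0.0624)
P = B + -3.31·ex + -1.28·ey = (-2.3226,2.6791)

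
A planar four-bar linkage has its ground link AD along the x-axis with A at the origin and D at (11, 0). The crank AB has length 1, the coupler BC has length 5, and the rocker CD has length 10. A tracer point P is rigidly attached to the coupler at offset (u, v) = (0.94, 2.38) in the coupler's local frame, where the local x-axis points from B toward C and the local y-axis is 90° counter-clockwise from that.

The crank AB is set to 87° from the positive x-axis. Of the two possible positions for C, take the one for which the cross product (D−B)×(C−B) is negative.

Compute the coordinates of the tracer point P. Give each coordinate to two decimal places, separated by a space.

2.61 0.90

A=(0,0), D=(11.00,0)
B = A + 1.00·(cos87°, sin87°) = (0.0523, 0.9986)
|BD| = 10.9931
circle(B,5.00) ∩ circle(D,10.00): a=2.0853, h=4.5444
  candidates: C₊=(2.5419,5.3348) cross=49.957; C₋=(1.7162,-3.7164) cross=-49.957
  mode - wants cross < 0 → take C=(1.7162,-3.7164) (cross=-49.957)
ex = (C−B)/|BC| = (0.3328,-0.9430); ey = (0.9430,0.3328)
P = B + 0.94·ex + 2.38·ey = (2.6095,0.9042)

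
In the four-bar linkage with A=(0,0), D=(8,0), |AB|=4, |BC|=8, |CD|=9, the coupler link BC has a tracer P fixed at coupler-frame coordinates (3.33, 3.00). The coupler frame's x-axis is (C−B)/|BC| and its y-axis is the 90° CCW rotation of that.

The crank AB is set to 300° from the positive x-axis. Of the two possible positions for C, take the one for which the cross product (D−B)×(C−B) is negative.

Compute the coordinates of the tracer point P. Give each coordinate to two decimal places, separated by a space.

A=(0,0), D=(8.00,0)
B = A + 4.00·(cos300°, sin300°) = (2.0000, -3.4641)
|BD| = 6.9282
circle(B,8.00) ∩ circle(D,9.00): a=2.2372, h=7.6808
  candidates: C₊=(0.0971,4.3063) cross=53.214; C₋=(7.7779,-8.9973) cross=-53.214
  mode - wants cross < 0 → take C=(7.7779,-8.9973) (cross=-53.214)
ex = (C−B)/|BC| = (0.7222,-0.6916); ey = (0.6916,0.7222)
P = B + 3.33·ex + 3.00·ey = (6.4800,-3.6006)

6.48 -3.60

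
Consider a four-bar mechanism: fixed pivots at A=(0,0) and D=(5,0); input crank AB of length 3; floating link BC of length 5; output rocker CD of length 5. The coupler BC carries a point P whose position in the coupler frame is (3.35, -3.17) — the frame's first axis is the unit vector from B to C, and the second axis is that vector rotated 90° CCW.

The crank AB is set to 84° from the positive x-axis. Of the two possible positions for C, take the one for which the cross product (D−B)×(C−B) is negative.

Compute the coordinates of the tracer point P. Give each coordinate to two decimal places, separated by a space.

-2.78 -0.44

A=(0,0), D=(5.00,0)
B = A + 3.00·(cos84°, sin84°) = (0.3136, 2.9836)
|BD| = 5.5556
circle(B,5.00) ∩ circle(D,5.00): a=2.7778, h=4.1574
  candidates: C₊=(4.8895,4.9988) cross=23.097; C₋=(0.4241,-2.0152) cross=-23.097
  mode - wants cross < 0 → take C=(0.4241,-2.0152) (cross=-23.097)
ex = (C−B)/|BC| = (0.0221,-0.9998); ey = (0.9998,0.0221)
P = B + 3.35·ex + -3.17·ey = (-2.7816,-0.4357)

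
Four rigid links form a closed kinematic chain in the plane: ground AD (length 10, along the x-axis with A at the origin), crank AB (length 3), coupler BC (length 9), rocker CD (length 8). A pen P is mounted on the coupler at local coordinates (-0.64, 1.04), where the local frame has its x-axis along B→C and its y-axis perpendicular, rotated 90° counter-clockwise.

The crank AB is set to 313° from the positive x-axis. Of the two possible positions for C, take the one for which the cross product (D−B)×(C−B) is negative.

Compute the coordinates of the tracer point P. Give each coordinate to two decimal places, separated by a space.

2.22 -0.98

A=(0,0), D=(10.00,0)
B = A + 3.00·(cos313°, sin313°) = (2.0460, -2.1941)
|BD| = 8.2511
circle(B,9.00) ∩ circle(D,8.00): a=5.1557, h=7.3769
  candidates: C₊=(5.0545,6.2882) cross=60.867; C₋=(8.9777,-7.9344) cross=-60.867
  mode - wants cross < 0 → take C=(8.9777,-7.9344) (cross=-60.867)
ex = (C−B)/|BC| = (0.7702,-0.6378); ey = (0.6378,0.7702)
P = B + -0.64·ex + 1.04·ey = (2.2164,-0.9849)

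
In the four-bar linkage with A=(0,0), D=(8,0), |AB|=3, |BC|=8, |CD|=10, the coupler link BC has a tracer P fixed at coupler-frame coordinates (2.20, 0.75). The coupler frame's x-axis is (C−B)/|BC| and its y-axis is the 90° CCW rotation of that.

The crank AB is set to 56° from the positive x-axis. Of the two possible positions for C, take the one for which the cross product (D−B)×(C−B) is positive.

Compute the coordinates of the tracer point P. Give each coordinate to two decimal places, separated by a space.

2.00 4.79

A=(0,0), D=(8.00,0)
B = A + 3.00·(cos56°, sin56°) = (1.6776, 2.4871)
|BD| = 6.7940
circle(B,8.00) ∩ circle(D,10.00): a=0.7476, h=7.9650
  candidates: C₊=(5.2891,9.6255) cross=54.114; C₋=(-0.5425,-5.1987) cross=-54.114
  mode + wants cross > 0 → take C=(5.2891,9.6255) (cross=54.114)
ex = (C−B)/|BC| = (0.4514,0.8923); ey = (-0.8923,0.4514)
P = B + 2.20·ex + 0.75·ey = (2.0015,4.7888)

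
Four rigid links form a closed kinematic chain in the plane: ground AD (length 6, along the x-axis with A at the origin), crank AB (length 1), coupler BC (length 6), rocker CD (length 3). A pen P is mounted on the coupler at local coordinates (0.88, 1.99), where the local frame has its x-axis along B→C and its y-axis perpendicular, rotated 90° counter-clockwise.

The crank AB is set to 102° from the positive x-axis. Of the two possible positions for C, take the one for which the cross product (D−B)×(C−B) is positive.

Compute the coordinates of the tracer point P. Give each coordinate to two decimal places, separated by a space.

-0.03 3.15

A=(0,0), D=(6.00,0)
B = A + 1.00·(cos102°, sin102°) = (-0.2079, 0.9781)
|BD| = 6.2845
circle(B,6.00) ∩ circle(D,3.00): a=5.2904, h=2.8305
  candidates: C₊=(5.4586,2.9507) cross=17.788; C₋=(4.5775,-2.6413) cross=-17.788
  mode + wants cross > 0 → take C=(5.4586,2.9507) (cross=17.788)
ex = (C−B)/|BC| = (0.9444,0.3288); ey = (-0.3288,0.9444)
P = B + 0.88·ex + 1.99·ey = (-0.0311,3.1468)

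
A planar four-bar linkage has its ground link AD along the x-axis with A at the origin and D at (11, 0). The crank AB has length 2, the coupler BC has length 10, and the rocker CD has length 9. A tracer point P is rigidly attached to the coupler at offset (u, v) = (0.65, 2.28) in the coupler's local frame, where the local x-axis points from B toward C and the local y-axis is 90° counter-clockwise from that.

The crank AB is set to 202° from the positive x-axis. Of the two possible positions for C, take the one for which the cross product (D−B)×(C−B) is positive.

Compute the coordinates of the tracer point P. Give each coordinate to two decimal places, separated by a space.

A=(0,0), D=(11.00,0)
B = A + 2.00·(cos202°, sin202°) = (-1.8544, -0.7492)
|BD| = 12.8762
circle(B,10.00) ∩ circle(D,9.00): a=7.1759, h=6.9647
  candidates: C₊=(4.9041,6.6212) cross=89.678; C₋=(5.7146,-7.2845) cross=-89.678
  mode + wants cross > 0 → take C=(4.9041,6.6212) (cross=89.678)
ex = (C−B)/|BC| = (0.6758,0.7370); ey = (-0.7370,0.6758)
P = B + 0.65·ex + 2.28·ey = (-3.0955,1.2708)

-3.10 1.27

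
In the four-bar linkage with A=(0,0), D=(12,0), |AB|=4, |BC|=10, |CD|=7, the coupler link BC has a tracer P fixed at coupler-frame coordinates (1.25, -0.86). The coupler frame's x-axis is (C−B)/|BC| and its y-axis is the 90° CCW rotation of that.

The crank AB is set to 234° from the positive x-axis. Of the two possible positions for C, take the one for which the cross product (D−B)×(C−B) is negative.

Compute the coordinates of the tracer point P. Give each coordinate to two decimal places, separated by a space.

A=(0,0), D=(12.00,0)
B = A + 4.00·(cos234°, sin234°) = (-2.3511, -3.2361)
|BD| = 14.7115
circle(B,10.00) ∩ circle(D,7.00): a=9.0891, h=4.1700
  candidates: C₊=(5.5981,2.8311) cross=61.346; C₋=(7.4326,-5.3046) cross=-61.346
  mode - wants cross < 0 → take C=(7.4326,-5.3046) (cross=-61.346)
ex = (C−B)/|BC| = (0.9784,-0.2069); ey = (0.2069,0.9784)
P = B + 1.25·ex + -0.86·ey = (-1.3061,-4.3360)

-1.31 -4.34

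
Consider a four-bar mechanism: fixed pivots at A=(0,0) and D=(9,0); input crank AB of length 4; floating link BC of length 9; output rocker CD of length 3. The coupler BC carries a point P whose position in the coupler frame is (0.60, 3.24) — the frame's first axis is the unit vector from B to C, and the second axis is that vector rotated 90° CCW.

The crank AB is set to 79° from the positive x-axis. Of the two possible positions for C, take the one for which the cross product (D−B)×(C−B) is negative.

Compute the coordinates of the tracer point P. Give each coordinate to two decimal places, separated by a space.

3.46 5.82

A=(0,0), D=(9.00,0)
B = A + 4.00·(cos79°, sin79°) = (0.7632, 3.9265)
|BD| = 9.1248
circle(B,9.00) ∩ circle(D,3.00): a=8.5077, h=2.9358
  candidates: C₊=(9.7063,2.9157) cross=26.789; C₋=(7.1796,-2.3846) cross=-26.789
  mode - wants cross < 0 → take C=(7.1796,-2.3846) (cross=-26.789)
ex = (C−B)/|BC| = (0.7129,-0.7012); ey = (0.7012,0.7129)
P = B + 0.60·ex + 3.24·ey = (3.4630,5.8157)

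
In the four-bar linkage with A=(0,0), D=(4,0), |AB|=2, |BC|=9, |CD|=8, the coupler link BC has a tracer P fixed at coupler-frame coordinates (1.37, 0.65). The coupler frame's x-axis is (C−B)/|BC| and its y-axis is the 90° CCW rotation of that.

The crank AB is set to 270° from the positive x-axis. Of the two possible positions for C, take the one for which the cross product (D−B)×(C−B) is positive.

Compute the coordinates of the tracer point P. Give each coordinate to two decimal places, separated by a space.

-0.63 -0.62

A=(0,0), D=(4.00,0)
B = A + 2.00·(cos270°, sin270°) = (-0.0000, -2.0000)
|BD| = 4.4721
circle(B,9.00) ∩ circle(D,8.00): a=4.1367, h=7.9930
  candidates: C₊=(0.1254,6.9991) cross=35.746; C₋=(7.2746,-7.2991) cross=-35.746
  mode + wants cross > 0 → take C=(0.1254,6.9991) (cross=35.746)
ex = (C−B)/|BC| = (0.0139,0.9999); ey = (-0.9999,0.0139)
P = B + 1.37·ex + 0.65·ey = (-0.6308,-0.6211)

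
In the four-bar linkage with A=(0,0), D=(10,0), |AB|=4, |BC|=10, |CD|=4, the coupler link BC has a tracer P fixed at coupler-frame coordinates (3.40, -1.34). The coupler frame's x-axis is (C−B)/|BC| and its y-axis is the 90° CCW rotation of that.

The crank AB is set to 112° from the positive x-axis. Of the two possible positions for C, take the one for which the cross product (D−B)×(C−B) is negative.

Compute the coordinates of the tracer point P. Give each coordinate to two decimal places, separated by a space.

0.48 0.63

A=(0,0), D=(10.00,0)
B = A + 4.00·(cos112°, sin112°) = (-1.4984, 3.7087)
|BD| = 12.0817
circle(B,10.00) ∩ circle(D,4.00): a=9.5172, h=3.0697
  candidates: C₊=(8.5016,3.7087) cross=37.087; C₋=(6.6170,-2.1343) cross=-37.087
  mode - wants cross < 0 → take C=(6.6170,-2.1343) (cross=-37.087)
ex = (C−B)/|BC| = (0.8115,-0.5843); ey = (0.5843,0.8115)
P = B + 3.40·ex + -1.34·ey = (0.4778,0.6347)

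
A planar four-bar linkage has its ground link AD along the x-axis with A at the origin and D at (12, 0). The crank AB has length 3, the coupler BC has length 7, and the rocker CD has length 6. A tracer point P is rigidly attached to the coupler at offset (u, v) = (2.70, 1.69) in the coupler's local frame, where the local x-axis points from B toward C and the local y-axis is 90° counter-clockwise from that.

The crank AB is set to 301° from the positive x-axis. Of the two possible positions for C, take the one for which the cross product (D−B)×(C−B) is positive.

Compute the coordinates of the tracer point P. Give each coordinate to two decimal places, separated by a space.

2.26 0.53

A=(0,0), D=(12.00,0)
B = A + 3.00·(cos301°, sin301°) = (1.5451, -2.5715)
|BD| = 10.7665
circle(B,7.00) ∩ circle(D,6.00): a=5.9870, h=3.6271
  candidates: C₊=(6.4925,2.3806) cross=39.052; C₋=(8.2251,-4.6637) cross=-39.052
  mode + wants cross > 0 → take C=(6.4925,2.3806) (cross=39.052)
ex = (C−B)/|BC| = (0.7068,0.7074); ey = (-0.7074,0.7068)
P = B + 2.70·ex + 1.69·ey = (2.2578,0.5330)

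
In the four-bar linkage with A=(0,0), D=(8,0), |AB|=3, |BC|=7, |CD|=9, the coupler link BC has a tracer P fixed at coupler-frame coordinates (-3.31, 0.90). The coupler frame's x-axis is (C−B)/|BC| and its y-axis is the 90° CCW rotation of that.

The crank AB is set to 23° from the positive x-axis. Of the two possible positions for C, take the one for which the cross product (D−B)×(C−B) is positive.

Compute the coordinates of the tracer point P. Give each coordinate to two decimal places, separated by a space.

1.29 -1.93

A=(0,0), D=(8.00,0)
B = A + 3.00·(cos23°, sin23°) = (2.7615, 1.1722)
|BD| = 5.3680
circle(B,7.00) ∩ circle(D,9.00): a=-0.2966, h=6.9937
  candidates: C₊=(3.9993,8.0619) cross=37.542; C₋=(0.9449,-5.5880) cross=-37.542
  mode + wants cross > 0 → take C=(3.9993,8.0619) (cross=37.542)
ex = (C−B)/|BC| = (0.1768,0.9842); ey = (-0.9842,0.1768)
P = B + -3.31·ex + 0.90·ey = (1.2904,-1.9265)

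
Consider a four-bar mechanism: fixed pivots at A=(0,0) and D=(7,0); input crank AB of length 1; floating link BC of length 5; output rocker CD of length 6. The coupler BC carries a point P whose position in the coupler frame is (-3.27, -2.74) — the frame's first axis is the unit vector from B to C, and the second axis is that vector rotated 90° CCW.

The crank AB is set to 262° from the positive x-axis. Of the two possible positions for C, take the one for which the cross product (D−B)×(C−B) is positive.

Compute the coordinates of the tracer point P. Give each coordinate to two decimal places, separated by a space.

A=(0,0), D=(7.00,0)
B = A + 1.00·(cos262°, sin262°) = (-0.1392, -0.9903)
|BD| = 7.2075
circle(B,5.00) ∩ circle(D,6.00): a=2.8407, h=4.1147
  candidates: C₊=(2.1092,3.4757) cross=29.657; C₋=(3.2399,-4.6756) cross=-29.657
  mode + wants cross > 0 → take C=(2.1092,3.4757) (cross=29.657)
ex = (C−B)/|BC| = (0.4497,0.8932); ey = (-0.8932,0.4497)
P = B + -3.27·ex + -2.74·ey = (0.8377,-5.1431)

0.84 -5.14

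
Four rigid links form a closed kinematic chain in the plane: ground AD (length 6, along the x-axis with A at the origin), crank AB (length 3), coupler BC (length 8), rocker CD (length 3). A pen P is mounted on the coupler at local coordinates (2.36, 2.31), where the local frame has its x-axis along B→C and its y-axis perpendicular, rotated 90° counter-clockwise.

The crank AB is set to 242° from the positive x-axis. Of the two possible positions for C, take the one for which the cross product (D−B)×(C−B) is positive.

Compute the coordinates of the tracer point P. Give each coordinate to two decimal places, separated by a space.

-1.17 0.64

A=(0,0), D=(6.00,0)
B = A + 3.00·(cos242°, sin242°) = (-1.4084, -2.6488)
|BD| = 7.8677
circle(B,8.00) ∩ circle(D,3.00): a=7.4292, h=2.9678
  candidates: C₊=(4.5879,2.6469) cross=23.350; C₋=(6.5862,-2.9422) cross=-23.350
  mode + wants cross > 0 → take C=(4.5879,2.6469) (cross=23.350)
ex = (C−B)/|BC| = (0.7495,0.6620); ey = (-0.6620,0.7495)
P = B + 2.36·ex + 2.31·ey = (-1.1686,0.6448)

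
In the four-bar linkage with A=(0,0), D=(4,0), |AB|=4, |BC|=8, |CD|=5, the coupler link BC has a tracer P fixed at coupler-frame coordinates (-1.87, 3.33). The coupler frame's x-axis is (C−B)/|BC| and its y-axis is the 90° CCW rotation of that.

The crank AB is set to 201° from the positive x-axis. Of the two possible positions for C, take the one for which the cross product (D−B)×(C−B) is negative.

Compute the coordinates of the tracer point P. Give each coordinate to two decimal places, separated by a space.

A=(0,0), D=(4.00,0)
B = A + 4.00·(cos201°, sin201°) = (-3.7343, -1.4335)
|BD| = 7.8660
circle(B,8.00) ∩ circle(D,5.00): a=6.4120, h=4.7839
  candidates: C₊=(1.6985,4.4388) cross=37.630; C₋=(3.4421,-4.9688) cross=-37.630
  mode - wants cross < 0 → take C=(3.4421,-4.9688) (cross=-37.630)
ex = (C−B)/|BC| = (0.8971,-0.4419); ey = (0.4419,0.8971)
P = B + -1.87·ex + 3.33·ey = (-3.9402,2.3801)

-3.94 2.38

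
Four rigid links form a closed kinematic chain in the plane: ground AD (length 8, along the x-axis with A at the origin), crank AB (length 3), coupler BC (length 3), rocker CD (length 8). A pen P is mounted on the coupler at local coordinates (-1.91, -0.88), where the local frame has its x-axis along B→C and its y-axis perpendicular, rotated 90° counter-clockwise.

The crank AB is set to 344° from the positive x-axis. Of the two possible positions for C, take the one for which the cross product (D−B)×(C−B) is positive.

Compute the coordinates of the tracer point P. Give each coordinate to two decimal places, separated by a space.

A=(0,0), D=(8.00,0)
B = A + 3.00·(cos344°, sin344°) = (2.8838, -0.8269)
|BD| = 5.1826
circle(B,3.00) ∩ circle(D,8.00): a=-2.7149, h=1.2764
  candidates: C₊=(-0.0000,-0.0000) cross=6.615; C₋=(0.4073,-2.5202) cross=-6.615
  mode + wants cross > 0 → take C=(-0.0000,-0.0000) (cross=6.615)
ex = (C−B)/|BC| = (-0.9613,0.2756); ey = (-0.2756,-0.9613)
P = B + -1.91·ex + -0.88·ey = (4.9624,-0.5075)

4.96 -0.51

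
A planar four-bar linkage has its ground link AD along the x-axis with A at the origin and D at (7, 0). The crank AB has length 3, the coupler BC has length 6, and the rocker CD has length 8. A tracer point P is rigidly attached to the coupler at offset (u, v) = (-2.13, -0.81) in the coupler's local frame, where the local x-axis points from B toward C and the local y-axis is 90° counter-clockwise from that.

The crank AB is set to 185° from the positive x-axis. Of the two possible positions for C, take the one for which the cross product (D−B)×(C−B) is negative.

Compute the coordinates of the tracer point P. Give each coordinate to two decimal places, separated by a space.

-4.94 0.91

A=(0,0), D=(7.00,0)
B = A + 3.00·(cos185°, sin185°) = (-2.9886, -0.2615)
|BD| = 9.9920
circle(B,6.00) ∩ circle(D,8.00): a=3.5949, h=4.8038
  candidates: C₊=(0.4794,4.6348) cross=48.000; C₋=(0.7308,-4.9696) cross=-48.000
  mode - wants cross < 0 → take C=(0.7308,-4.9696) (cross=-48.000)
ex = (C−B)/|BC| = (0.6199,-0.7847); ey = (0.7847,0.6199)
P = B + -2.13·ex + -0.81·ey = (-4.9446,0.9078)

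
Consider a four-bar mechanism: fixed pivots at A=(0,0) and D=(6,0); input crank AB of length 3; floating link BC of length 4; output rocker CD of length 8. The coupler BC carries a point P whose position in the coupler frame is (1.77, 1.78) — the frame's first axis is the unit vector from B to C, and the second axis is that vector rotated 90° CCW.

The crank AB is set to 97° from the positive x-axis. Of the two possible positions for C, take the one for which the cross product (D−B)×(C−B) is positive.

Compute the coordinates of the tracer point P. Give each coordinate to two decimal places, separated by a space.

-1.17 5.36

A=(0,0), D=(6.00,0)
B = A + 3.00·(cos97°, sin97°) = (-0.3656, 2.9776)
|BD| = 7.0276
circle(B,4.00) ∩ circle(D,8.00): a=0.0987, h=3.9988
  candidates: C₊=(1.4181,6.5579) cross=28.102; C₋=(-1.9705,-0.6863) cross=-28.102
  mode + wants cross > 0 → take C=(1.4181,6.5579) (cross=28.102)
ex = (C−B)/|BC| = (0.4459,0.8951); ey = (-0.8951,0.4459)
P = B + 1.77·ex + 1.78·ey = (-1.1695,5.3557)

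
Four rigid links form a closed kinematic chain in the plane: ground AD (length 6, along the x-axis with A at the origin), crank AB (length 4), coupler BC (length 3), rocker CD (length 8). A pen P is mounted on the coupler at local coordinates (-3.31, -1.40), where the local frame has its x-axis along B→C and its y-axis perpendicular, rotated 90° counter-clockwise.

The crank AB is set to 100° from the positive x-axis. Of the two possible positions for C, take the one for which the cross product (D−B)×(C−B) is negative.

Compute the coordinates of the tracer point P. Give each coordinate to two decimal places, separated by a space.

-0.63 7.53

A=(0,0), D=(6.00,0)
B = A + 4.00·(cos100°, sin100°) = (-0.6946, 3.9392)
|BD| = 7.7676
circle(B,3.00) ∩ circle(D,8.00): a=0.3434, h=2.9803
  candidates: C₊=(1.1128,6.3337) cross=23.150; C₋=(-1.9100,1.1965) cross=-23.150
  mode - wants cross < 0 → take C=(-1.9100,1.1965) (cross=-23.150)
ex = (C−B)/|BC| = (-0.4051,-0.9143); ey = (0.9143,-0.4051)
P = B + -3.31·ex + -1.40·ey = (-0.6335,7.5326)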